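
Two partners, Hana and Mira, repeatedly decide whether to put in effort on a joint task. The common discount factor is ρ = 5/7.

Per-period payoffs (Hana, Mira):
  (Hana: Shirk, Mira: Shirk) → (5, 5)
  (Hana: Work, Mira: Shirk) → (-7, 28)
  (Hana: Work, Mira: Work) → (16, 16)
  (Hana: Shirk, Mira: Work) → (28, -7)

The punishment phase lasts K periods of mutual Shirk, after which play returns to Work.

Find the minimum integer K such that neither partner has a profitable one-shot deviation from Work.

2

IC: ρ(1−ρ^K)/(1−ρ) ≥ (28−16)/(16−5) = 12/11.
With ρ = 5/7: need 1 − ρ^K ≥ 12/11·(1−5/7)/(5/7), i.e. ρ^K ≤ 0.5636.
Since (5/7)^1 = 0.7143 and (5/7)^2 = 0.5102, the smallest such K is 2.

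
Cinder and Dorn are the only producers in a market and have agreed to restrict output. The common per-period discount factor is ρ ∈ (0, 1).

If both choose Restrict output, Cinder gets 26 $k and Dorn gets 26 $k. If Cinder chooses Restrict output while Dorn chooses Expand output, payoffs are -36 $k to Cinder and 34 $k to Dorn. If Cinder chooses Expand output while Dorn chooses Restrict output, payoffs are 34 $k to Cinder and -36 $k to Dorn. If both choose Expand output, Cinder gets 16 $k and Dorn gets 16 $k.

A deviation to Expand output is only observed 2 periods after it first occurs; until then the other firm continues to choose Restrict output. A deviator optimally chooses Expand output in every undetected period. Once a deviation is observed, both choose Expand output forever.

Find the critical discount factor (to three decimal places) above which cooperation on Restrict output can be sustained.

0.667

The best deviation is to choose Expand output for all 2 undetected periods, earning 34 each, then 16 forever once detected.
Deviation value: 34(1−ρ^2)/(1−ρ) + 16ρ^2/(1−ρ); cooperation value: 26/(1−ρ).
IC: 26 ≥ 34(1−ρ^2) + 16ρ^2 = 34 − 18ρ^2.
So ρ^2 ≥ 8/18 = 4/9, giving ρ ≥ (4/9)^(1/2) ≈ 0.667.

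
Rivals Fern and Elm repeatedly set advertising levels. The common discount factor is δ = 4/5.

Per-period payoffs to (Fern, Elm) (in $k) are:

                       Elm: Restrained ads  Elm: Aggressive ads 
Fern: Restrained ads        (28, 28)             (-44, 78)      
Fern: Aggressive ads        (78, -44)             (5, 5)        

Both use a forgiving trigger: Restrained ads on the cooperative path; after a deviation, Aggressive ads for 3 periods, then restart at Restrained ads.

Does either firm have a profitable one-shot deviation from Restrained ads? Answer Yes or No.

IC: δ+…+δ^3 ≥ (78−28)/(28−5) = 50/23.
At δ = 4/5: partial sum = 1.9520 < 2.1739. Cooperation not sustainable.

Yes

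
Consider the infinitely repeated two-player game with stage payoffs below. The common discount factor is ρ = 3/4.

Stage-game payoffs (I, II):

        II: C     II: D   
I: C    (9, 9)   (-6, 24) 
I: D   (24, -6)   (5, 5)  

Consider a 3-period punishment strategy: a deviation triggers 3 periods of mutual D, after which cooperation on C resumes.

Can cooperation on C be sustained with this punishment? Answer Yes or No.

No

Comparing payoff streams over the 4 periods until play realigns: cooperate → 9(1+ρ+…+ρ^3); deviate → 24 + 5(ρ+…+ρ^3).
Cooperation is sustained iff (9−5)(ρ+…+ρ^3) ≥ 24−9.
ρ+…+ρ^3 = 3/4·(1−(3/4)^3)/(1−3/4) = 1.7344, and (24−9)/(9−5) = 3.7500.
1.7344 < 3.7500, so cooperation is not sustainable.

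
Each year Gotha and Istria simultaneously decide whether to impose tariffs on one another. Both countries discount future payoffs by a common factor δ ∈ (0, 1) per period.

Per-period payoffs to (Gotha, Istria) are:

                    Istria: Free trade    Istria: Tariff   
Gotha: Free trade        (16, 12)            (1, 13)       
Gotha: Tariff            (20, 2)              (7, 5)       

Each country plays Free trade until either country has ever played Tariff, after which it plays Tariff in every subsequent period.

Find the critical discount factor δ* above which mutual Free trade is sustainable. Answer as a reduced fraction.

4/13

For Gotha: deviation gain 20−16 = 4, per-period punishment loss 16−7 = 9. IC gives δ ≥ 4/13.
For Istria: gain 1, loss 7 per period, so δ ≥ 1/8.
The tighter constraint is Gotha's, so cooperation needs δ ≥ 4/13.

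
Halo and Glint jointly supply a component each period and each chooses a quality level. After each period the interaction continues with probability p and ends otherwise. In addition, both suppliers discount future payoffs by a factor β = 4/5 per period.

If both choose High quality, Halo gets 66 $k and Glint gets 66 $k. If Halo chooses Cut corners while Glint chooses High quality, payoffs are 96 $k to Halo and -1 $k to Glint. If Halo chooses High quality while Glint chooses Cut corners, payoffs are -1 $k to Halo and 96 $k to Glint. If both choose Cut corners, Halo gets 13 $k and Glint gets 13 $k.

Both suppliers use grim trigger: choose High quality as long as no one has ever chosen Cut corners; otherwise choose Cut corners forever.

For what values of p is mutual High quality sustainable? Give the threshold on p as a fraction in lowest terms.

Expected continuation weight on next period's payoff is β·p = 4/5·p, which plays the role of the discount factor.
Cooperation requires 4/5·p ≥ (96−66)/(96−13) = 30/83, hence p ≥ 75/166.

75/166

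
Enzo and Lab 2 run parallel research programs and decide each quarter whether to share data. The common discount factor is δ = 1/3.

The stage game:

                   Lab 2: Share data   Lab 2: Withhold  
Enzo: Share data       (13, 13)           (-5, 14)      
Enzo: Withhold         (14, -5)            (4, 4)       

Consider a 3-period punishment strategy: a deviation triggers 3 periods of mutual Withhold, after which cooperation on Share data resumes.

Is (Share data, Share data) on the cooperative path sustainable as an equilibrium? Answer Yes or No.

Comparing payoff streams over the 4 periods until play realigns: cooperate → 13(1+δ+…+δ^3); deviate → 14 + 4(δ+…+δ^3).
Cooperation is sustained iff (13−4)(δ+…+δ^3) ≥ 14−13.
δ+…+δ^3 = 1/3·(1−(1/3)^3)/(1−1/3) = 0.4815, and (14−13)/(13−4) = 0.1111.
0.4815 ≥ 0.1111, so cooperation is sustainable.

Yes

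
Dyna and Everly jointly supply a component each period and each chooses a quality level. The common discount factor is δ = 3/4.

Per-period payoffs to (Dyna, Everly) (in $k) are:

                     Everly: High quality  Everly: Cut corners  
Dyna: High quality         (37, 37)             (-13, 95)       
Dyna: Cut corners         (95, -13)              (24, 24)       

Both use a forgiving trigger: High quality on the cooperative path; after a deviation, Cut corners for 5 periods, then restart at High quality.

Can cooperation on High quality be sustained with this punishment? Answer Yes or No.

IC: δ+…+δ^5 ≥ (95−37)/(37−24) = 58/13.
At δ = 3/4: partial sum = 2.2881 < 4.4615. Cooperation not sustainable.

No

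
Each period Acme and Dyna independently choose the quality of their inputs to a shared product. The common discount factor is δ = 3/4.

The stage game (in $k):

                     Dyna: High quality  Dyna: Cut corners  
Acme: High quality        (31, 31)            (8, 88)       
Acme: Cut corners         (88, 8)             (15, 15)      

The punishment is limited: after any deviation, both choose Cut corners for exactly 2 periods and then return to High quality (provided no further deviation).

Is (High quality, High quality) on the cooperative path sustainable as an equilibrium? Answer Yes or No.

A one-shot deviation gives 88 now, then 15 for 2 periods, then back to 31.
Gain from deviating: (88−31) today; loss: (31−15) in each of the next 2 periods.
No-deviation condition: (31−15)(δ+…+δ^2) ≥ 88−31, i.e. δ+…+δ^2 ≥ 57/16.
At δ = 3/4: δ+…+δ^2 = 1.3125 < 3.5625.
So cooperation is not sustainable.

No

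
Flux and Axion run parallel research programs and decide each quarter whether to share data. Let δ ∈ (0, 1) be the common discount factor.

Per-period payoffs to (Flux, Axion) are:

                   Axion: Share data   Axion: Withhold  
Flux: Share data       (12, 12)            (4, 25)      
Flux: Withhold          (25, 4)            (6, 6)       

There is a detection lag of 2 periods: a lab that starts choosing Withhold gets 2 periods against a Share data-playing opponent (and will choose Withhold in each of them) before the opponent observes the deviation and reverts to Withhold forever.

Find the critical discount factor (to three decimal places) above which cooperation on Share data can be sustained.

A deviator earns 25 for 2 periods, then 6 forever; cooperating earns 12 forever. Multiplying the IC by (1−δ):
12 ≥ 25(1−δ^2) + 6δ^2, so 19·δ^2 ≥ 13 and δ^2 ≥ 13/19.
δ ≥ (13/19)^(1/2) ≈ 0.827.

0.827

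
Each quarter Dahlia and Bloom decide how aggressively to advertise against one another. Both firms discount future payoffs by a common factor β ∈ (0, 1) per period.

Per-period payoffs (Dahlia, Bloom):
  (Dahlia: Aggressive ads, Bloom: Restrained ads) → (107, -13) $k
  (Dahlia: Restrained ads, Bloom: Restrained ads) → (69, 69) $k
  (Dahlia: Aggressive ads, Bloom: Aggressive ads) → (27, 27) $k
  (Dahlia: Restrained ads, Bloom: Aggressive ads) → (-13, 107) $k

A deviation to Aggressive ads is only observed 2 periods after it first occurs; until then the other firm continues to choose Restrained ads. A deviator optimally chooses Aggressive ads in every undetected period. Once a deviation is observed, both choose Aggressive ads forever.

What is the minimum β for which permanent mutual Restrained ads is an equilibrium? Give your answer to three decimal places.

The best deviation is to choose Aggressive ads for all 2 undetected periods, earning 107 each, then 27 forever once detected.
Deviation value: 107(1−β^2)/(1−β) + 27β^2/(1−β); cooperation value: 69/(1−β).
IC: 69 ≥ 107(1−β^2) + 27β^2 = 107 − 80β^2.
So β^2 ≥ 38/80 = 19/40, giving β ≥ (19/40)^(1/2) ≈ 0.689.

0.689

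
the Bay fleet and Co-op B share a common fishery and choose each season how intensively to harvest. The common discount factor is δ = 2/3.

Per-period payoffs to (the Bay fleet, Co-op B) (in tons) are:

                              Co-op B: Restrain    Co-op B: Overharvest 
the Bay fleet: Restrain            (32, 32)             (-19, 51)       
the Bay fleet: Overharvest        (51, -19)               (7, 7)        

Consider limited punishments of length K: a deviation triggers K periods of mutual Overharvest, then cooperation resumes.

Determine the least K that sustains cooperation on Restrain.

Need Σ_{k=1}^{K} δ^k ≥ (51−32)/(32−7) = 0.7600 at δ = 2/3.
At K = 1 the sum is 0.6667 < 0.7600; at K = 2 it is 1.1111 ≥ 0.7600.
So the minimum punishment length is K = 2.

2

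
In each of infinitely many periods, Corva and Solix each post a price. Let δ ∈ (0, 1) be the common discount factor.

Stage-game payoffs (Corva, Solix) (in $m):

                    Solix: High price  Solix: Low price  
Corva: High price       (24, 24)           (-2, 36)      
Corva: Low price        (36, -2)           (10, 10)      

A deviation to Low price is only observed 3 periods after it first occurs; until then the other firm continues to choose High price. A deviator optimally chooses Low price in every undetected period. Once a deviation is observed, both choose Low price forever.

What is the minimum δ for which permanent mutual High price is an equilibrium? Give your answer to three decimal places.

Deviating for the 3 undetected periods gains 36−24 = 12 per period over cooperation, then loses 24−10 = 14 per period forever once punishment starts.
Gain: 12(1 + δ + … + δ^2); loss: 14·δ^3/(1−δ).
No profitable deviation ⇔ 12(1−δ^3) ≤ 14·δ^3, i.e. δ^3 ≥ 12/(12+14) = 6/13.
Hence δ ≥ (6/13)^(1/3) ≈ 0.773.

0.773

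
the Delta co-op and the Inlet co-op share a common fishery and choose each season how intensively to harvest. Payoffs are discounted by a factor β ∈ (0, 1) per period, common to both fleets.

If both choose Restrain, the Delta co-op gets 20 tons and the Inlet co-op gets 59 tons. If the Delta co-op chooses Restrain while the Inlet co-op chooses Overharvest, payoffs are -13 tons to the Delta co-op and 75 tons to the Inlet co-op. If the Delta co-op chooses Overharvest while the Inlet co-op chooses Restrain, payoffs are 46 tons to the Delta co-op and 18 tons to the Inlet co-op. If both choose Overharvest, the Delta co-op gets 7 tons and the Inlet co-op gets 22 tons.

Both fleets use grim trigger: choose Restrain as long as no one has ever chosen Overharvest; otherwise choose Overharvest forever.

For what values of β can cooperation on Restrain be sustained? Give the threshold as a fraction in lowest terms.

the Delta co-op's threshold: (46−20)/(46−7) = 2/3.
the Inlet co-op's threshold: (75−59)/(75−22) = 16/53.
2/3 > 16/53, so the Delta co-op binds and β* = 2/3.

2/3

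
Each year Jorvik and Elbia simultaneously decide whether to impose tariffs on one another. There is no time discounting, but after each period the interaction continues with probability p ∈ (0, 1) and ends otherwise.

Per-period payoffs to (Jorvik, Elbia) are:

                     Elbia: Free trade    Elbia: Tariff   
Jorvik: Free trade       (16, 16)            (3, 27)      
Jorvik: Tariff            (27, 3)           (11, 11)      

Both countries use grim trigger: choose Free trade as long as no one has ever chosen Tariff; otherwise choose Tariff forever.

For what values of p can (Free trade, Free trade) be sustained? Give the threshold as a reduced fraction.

11/16

Expected cooperation value is 16 + p·16 + p²·16 + … = 16/(1−p); deviation gives 27 + p·11/(1−p).
16 ≥ 27(1−p) + 11p ⇒ 16p ≥ 11 ⇒ p ≥ 11/16.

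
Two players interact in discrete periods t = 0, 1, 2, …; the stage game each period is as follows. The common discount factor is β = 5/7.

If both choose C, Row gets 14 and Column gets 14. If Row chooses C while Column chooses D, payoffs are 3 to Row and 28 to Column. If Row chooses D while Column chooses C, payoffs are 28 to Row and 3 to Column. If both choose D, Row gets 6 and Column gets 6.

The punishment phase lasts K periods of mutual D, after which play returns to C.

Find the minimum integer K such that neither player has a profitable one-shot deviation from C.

4

IC: β(1−β^K)/(1−β) ≥ (28−14)/(14−6) = 7/4.
With β = 5/7: need 1 − β^K ≥ 7/4·(1−5/7)/(5/7), i.e. β^K ≤ 0.3000.
Since (5/7)^3 = 0.3644 and (5/7)^4 = 0.2603, the smallest such K is 4.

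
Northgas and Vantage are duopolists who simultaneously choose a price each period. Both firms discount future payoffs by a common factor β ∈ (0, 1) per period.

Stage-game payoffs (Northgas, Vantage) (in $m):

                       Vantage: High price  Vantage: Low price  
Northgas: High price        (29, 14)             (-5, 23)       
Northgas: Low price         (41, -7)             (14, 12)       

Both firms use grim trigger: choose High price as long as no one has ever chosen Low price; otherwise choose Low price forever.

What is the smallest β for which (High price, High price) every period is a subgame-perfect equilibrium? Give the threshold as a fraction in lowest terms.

9/11

Northgas's threshold: (41−29)/(41−14) = 4/9.
Vantage's threshold: (23−14)/(23−12) = 9/11.
4/9 < 9/11, so Vantage binds and β* = 9/11.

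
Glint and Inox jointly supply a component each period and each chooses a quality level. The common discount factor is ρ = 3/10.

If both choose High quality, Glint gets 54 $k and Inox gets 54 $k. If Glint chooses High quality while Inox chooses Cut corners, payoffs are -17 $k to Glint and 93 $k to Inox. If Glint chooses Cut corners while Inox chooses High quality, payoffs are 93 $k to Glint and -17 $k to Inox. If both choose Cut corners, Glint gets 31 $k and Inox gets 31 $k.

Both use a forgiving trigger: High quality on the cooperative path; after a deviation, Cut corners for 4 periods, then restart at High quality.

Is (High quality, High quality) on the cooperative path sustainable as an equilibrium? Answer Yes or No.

A one-shot deviation gives 93 now, then 31 for 4 periods, then back to 54.
Gain from deviating: (93−54) today; loss: (54−31) in each of the next 4 periods.
No-deviation condition: (54−31)(ρ+…+ρ^4) ≥ 93−54, i.e. ρ+…+ρ^4 ≥ 39/23.
At ρ = 3/10: ρ+…+ρ^4 = 0.4251 < 1.6957.
So cooperation is not sustainable.

No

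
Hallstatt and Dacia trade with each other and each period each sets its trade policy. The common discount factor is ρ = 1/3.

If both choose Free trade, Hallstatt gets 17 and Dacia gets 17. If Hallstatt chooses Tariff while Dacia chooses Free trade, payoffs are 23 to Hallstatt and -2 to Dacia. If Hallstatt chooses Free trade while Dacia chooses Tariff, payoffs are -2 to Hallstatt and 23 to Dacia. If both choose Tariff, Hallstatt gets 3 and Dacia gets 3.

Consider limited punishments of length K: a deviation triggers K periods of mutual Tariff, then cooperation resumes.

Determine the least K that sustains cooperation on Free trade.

2

IC: ρ(1−ρ^K)/(1−ρ) ≥ (23−17)/(17−3) = 3/7.
With ρ = 1/3: need 1 − ρ^K ≥ 3/7·(1−1/3)/(1/3), i.e. ρ^K ≤ 0.1429.
Since (1/3)^1 = 0.3333 and (1/3)^2 = 0.1111, the smallest such K is 2.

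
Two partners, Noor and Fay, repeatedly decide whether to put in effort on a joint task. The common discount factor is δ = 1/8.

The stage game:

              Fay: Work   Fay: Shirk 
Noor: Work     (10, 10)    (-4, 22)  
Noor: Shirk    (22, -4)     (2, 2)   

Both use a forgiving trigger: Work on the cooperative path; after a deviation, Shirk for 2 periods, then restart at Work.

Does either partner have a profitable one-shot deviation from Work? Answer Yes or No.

Yes

A one-shot deviation gives 22 now, then 2 for 2 periods, then back to 10.
Gain from deviating: (22−10) today; loss: (10−2) in each of the next 2 periods.
No-deviation condition: (10−2)(δ+…+δ^2) ≥ 22−10, i.e. δ+…+δ^2 ≥ 3/2.
At δ = 1/8: δ+…+δ^2 = 0.1406 < 1.5000.
So cooperation is not sustainable.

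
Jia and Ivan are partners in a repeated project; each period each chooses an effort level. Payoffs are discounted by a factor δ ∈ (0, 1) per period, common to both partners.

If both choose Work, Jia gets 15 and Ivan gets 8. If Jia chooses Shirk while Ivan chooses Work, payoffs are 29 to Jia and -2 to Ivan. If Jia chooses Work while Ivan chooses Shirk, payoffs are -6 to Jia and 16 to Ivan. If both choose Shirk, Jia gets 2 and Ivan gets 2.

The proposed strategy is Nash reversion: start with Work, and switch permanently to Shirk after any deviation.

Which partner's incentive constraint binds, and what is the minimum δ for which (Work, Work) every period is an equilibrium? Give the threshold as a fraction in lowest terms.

For Jia: deviation gain 29−15 = 14, per-period punishment loss 15−2 = 13. IC gives δ ≥ 14/27.
For Ivan: gain 8, loss 6 per period, so δ ≥ 8/14 = 4/7.
The tighter constraint is Ivan's, so cooperation needs δ ≥ 4/7.

Ivan; δ ≥ 4/7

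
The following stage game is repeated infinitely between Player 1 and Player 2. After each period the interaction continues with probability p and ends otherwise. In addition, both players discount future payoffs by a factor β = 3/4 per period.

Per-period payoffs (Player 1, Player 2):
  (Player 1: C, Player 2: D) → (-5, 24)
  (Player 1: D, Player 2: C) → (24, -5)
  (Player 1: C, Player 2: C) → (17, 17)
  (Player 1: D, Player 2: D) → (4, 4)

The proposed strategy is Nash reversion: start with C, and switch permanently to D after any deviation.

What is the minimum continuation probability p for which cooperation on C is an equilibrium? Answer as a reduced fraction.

7/15

With continuation probability p and discount β, the effective per-period discount factor is βp.
Grim-trigger IC: βp ≥ (24−17)/(24−4) = 7/20.
So p ≥ (7/20)/(3/4) = 7/15.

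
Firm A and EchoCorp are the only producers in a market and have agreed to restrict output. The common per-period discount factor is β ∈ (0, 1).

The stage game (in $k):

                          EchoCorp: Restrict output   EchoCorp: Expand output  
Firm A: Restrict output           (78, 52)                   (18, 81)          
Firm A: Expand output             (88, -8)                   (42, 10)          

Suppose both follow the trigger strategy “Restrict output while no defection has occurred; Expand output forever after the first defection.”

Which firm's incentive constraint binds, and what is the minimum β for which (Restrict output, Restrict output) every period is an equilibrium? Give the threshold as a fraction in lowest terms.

Firm A: cooperation gives 78 each period; deviation gives 88 once then 42 forever.
  78/(1−β) ≥ 88 + 42β/(1−β) ⇒ β ≥ 10/46 = 5/23.
EchoCorp: cooperation gives 52 each period; deviation gives 81 once then 10 forever.
  β ≥ 29/71.
Both must hold, so the binding constraint is EchoCorp's: β ≥ 29/71.

EchoCorp; β ≥ 29/71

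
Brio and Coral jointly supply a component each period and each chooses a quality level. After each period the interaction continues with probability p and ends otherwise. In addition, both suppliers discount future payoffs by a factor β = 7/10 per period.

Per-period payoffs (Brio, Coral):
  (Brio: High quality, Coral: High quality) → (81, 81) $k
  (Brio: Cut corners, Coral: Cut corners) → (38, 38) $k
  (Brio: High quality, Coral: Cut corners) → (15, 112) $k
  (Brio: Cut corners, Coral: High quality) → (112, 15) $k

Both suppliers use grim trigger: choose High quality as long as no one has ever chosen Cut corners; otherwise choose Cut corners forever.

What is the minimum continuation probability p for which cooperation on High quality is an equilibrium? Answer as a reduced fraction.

155/259

With continuation probability p and discount β, the effective per-period discount factor is βp.
Grim-trigger IC: βp ≥ (112−81)/(112−38) = 31/74.
So p ≥ (31/74)/(7/10) = 155/259.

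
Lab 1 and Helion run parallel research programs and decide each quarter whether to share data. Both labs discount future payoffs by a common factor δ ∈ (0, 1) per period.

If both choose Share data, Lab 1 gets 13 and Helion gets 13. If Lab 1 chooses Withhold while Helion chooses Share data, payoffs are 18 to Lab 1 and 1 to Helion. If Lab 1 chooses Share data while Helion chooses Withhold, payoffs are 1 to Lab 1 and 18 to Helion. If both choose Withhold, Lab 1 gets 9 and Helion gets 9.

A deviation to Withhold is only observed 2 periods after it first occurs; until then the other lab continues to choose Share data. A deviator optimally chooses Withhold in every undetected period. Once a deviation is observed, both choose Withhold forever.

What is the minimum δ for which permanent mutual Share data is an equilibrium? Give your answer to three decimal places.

0.745

Deviating for the 2 undetected periods gains 18−13 = 5 per period over cooperation, then loses 13−9 = 4 per period forever once punishment starts.
Gain: 5(1 + δ + … + δ^1); loss: 4·δ^2/(1−δ).
No profitable deviation ⇔ 5(1−δ^2) ≤ 4·δ^2, i.e. δ^2 ≥ 5/(5+4) = 5/9.
Hence δ ≥ (5/9)^(1/2) ≈ 0.745.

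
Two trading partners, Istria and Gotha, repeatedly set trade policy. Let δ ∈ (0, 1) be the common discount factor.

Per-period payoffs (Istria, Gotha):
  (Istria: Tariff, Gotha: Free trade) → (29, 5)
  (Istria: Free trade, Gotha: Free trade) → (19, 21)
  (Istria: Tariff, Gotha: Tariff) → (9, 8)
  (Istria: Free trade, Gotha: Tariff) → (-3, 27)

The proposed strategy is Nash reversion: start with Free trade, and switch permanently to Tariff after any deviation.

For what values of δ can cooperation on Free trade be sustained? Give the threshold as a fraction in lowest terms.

1/2

Istria: cooperation gives 19 each period; deviation gives 29 once then 9 forever.
  19/(1−δ) ≥ 29 + 9δ/(1−δ) ⇒ δ ≥ 10/20 = 1/2.
Gotha: cooperation gives 21 each period; deviation gives 27 once then 8 forever.
  δ ≥ 6/19.
Both must hold, so the binding constraint is Istria's: δ ≥ 1/2.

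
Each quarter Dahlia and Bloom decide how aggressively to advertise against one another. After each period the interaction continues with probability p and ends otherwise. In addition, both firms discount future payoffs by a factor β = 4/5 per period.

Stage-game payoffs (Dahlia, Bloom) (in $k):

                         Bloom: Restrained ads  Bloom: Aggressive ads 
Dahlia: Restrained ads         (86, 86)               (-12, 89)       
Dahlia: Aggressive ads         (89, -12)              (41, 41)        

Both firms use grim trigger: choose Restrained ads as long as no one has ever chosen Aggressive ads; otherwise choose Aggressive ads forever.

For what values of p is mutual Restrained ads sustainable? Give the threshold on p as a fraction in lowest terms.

Expected continuation weight on next period's payoff is β·p = 4/5·p, which plays the role of the discount factor.
Cooperation requires 4/5·p ≥ (89−86)/(89−41) = 1/16, hence p ≥ 5/64.

5/64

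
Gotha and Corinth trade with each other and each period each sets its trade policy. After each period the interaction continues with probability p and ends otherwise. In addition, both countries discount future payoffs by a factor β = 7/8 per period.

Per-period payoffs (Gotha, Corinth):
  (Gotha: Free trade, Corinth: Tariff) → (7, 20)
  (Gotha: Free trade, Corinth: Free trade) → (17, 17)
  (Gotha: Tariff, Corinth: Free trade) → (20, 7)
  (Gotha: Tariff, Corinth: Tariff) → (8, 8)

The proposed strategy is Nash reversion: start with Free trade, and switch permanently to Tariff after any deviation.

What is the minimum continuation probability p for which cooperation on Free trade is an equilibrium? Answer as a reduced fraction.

Expected continuation weight on next period's payoff is β·p = 7/8·p, which plays the role of the discount factor.
Cooperation requires 7/8·p ≥ (20−17)/(20−8) = 1/4, hence p ≥ 2/7.

2/7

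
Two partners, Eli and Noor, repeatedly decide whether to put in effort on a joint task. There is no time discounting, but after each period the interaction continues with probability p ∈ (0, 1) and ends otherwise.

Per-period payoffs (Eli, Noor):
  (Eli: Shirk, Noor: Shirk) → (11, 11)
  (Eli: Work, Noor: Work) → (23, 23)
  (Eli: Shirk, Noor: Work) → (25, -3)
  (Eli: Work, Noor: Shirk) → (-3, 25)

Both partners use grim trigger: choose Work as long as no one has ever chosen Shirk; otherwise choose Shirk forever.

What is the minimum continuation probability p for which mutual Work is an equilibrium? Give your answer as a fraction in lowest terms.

1/7

With no time discounting, the continuation probability p plays the role of the discount factor.
Grim-trigger IC: 23/(1−p) ≥ 25 + 11p/(1−p) ⇒ p ≥ (25−23)/(25−11) = 1/7.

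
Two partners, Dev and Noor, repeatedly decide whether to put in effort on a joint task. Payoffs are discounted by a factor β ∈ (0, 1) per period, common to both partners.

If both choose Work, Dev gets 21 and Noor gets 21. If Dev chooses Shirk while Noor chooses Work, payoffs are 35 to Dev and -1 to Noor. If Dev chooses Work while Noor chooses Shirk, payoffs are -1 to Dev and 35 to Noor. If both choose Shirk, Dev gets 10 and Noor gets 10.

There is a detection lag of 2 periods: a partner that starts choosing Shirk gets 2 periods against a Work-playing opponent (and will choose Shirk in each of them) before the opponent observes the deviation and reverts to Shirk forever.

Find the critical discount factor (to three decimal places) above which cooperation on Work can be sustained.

The best deviation is to choose Shirk for all 2 undetected periods, earning 35 each, then 10 forever once detected.
Deviation value: 35(1−β^2)/(1−β) + 10β^2/(1−β); cooperation value: 21/(1−β).
IC: 21 ≥ 35(1−β^2) + 10β^2 = 35 − 25β^2.
So β^2 ≥ 14/25, giving β ≥ (14/25)^(1/2) ≈ 0.748.

0.748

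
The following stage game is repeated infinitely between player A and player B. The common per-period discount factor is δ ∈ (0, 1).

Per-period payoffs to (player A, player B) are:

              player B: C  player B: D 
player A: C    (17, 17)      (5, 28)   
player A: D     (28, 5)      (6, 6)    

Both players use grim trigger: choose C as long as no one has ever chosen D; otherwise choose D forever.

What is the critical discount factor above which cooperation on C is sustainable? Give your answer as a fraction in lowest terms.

1/2

Under grim trigger the critical discount factor is (T−C)/(T−P) with T = 28, C = 17, P = 6.
δ* = (28−17)/(28−6) = 11/22 = 1/2.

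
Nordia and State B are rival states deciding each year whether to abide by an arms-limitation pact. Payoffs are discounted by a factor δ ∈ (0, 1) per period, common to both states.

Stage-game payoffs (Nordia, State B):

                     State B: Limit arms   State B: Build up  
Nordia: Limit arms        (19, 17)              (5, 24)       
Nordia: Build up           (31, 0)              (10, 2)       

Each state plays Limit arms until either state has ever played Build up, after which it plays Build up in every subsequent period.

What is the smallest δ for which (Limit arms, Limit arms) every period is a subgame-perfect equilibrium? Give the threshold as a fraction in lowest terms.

Nordia: cooperation gives 19 each period; deviation gives 31 once then 10 forever.
  19/(1−δ) ≥ 31 + 10δ/(1−δ) ⇒ δ ≥ 12/21 = 4/7.
State B: cooperation gives 17 each period; deviation gives 24 once then 2 forever.
  δ ≥ 7/22.
Both must hold, so the binding constraint is Nordia's: δ ≥ 4/7.

4/7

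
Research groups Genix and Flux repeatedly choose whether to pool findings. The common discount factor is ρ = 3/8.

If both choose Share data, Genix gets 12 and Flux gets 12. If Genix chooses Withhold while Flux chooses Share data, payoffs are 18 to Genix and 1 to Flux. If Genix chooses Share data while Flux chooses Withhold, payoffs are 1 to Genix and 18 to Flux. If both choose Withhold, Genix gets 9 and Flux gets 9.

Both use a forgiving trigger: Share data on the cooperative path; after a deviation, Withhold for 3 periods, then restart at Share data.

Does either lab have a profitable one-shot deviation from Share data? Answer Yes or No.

Yes

A one-shot deviation gives 18 now, then 9 for 3 periods, then back to 12.
Gain from deviating: (18−12) today; loss: (12−9) in each of the next 3 periods.
No-deviation condition: (12−9)(ρ+…+ρ^3) ≥ 18−12, i.e. ρ+…+ρ^3 ≥ 2.
At ρ = 3/8: ρ+…+ρ^3 = 0.5684 < 2.0000.
So cooperation is not sustainable.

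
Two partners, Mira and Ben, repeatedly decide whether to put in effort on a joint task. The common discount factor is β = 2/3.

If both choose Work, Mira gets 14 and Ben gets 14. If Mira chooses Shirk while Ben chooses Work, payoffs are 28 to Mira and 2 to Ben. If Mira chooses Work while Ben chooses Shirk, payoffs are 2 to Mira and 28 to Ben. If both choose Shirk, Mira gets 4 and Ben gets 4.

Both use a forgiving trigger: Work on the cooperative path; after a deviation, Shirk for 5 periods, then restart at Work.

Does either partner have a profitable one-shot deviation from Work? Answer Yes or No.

IC: β+…+β^5 ≥ (28−14)/(14−4) = 7/5.
At β = 2/3: partial sum = 1.7366 ≥ 1.4000. Cooperation sustainable.

No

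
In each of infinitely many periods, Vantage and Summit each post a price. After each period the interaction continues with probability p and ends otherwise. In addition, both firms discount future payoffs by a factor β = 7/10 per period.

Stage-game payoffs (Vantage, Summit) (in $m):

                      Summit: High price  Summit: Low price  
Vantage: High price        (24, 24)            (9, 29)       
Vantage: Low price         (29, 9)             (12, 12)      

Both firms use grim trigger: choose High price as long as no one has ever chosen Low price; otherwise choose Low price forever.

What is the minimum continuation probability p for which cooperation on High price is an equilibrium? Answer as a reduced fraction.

With continuation probability p and discount β, the effective per-period discount factor is βp.
Grim-trigger IC: βp ≥ (29−24)/(29−12) = 5/17.
So p ≥ (5/17)/(7/10) = 50/119.

50/119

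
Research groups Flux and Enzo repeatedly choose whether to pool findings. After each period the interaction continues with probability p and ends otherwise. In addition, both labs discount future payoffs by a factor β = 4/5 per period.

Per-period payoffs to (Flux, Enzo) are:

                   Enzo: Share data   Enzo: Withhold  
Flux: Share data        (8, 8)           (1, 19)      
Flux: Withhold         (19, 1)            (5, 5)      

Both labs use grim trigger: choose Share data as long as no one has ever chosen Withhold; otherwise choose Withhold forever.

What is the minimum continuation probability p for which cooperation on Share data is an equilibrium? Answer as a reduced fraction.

With continuation probability p and discount β, the effective per-period discount factor is βp.
Grim-trigger IC: βp ≥ (19−8)/(19−5) = 11/14.
So p ≥ (11/14)/(4/5) = 55/56.

55/56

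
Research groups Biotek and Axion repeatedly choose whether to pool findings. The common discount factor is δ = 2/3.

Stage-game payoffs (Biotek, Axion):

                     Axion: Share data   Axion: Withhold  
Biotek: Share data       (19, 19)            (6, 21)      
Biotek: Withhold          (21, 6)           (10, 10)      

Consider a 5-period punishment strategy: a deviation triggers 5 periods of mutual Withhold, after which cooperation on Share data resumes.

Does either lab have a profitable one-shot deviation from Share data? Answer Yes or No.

No

A one-shot deviation gives 21 now, then 10 for 5 periods, then back to 19.
Gain from deviating: (21−19) today; loss: (19−10) in each of the next 5 periods.
No-deviation condition: (19−10)(δ+…+δ^5) ≥ 21−19, i.e. δ+…+δ^5 ≥ 2/9.
At δ = 2/3: δ+…+δ^5 = 1.7366 ≥ 0.2222.
So cooperation is sustainable.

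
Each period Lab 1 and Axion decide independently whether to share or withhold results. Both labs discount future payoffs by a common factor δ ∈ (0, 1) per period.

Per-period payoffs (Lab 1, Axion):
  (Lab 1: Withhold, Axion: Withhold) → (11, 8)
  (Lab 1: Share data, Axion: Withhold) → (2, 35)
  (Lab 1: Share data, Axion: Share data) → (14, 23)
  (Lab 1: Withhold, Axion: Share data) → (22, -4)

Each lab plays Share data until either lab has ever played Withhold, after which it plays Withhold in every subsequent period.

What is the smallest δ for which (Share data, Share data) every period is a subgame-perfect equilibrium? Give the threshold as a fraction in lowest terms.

8/11

Lab 1: cooperation gives 14 each period; deviation gives 22 once then 11 forever.
  14/(1−δ) ≥ 22 + 11δ/(1−δ) ⇒ δ ≥ 8/11.
Axion: cooperation gives 23 each period; deviation gives 35 once then 8 forever.
  δ ≥ 12/27 = 4/9.
Both must hold, so the binding constraint is Lab 1's: δ ≥ 8/11.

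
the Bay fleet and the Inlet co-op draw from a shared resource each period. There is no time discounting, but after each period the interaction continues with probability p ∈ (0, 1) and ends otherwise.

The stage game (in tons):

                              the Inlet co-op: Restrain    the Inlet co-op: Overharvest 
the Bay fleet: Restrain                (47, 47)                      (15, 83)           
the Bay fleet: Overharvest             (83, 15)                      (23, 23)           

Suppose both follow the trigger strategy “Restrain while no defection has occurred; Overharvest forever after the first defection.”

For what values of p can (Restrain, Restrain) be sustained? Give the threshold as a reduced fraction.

3/5

Expected cooperation value is 47 + p·47 + p²·47 + … = 47/(1−p); deviation gives 83 + p·23/(1−p).
47 ≥ 83(1−p) + 23p ⇒ 60p ≥ 36 ⇒ p ≥ 36/60 = 3/5.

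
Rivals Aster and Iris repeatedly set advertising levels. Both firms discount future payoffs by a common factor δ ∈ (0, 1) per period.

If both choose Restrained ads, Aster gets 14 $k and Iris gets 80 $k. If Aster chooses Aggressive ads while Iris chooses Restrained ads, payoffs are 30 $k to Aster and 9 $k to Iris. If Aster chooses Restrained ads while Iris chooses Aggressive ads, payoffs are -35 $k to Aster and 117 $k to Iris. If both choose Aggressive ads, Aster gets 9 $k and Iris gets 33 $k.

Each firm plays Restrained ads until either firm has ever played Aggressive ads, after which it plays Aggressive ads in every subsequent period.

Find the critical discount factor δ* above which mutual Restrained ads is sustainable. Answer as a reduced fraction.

For Aster: deviation gain 30−14 = 16, per-period punishment loss 14−9 = 5. IC gives δ ≥ 16/21.
For Iris: gain 37, loss 47 per period, so δ ≥ 37/84.
The tighter constraint is Aster's, so cooperation needs δ ≥ 16/21.

16/21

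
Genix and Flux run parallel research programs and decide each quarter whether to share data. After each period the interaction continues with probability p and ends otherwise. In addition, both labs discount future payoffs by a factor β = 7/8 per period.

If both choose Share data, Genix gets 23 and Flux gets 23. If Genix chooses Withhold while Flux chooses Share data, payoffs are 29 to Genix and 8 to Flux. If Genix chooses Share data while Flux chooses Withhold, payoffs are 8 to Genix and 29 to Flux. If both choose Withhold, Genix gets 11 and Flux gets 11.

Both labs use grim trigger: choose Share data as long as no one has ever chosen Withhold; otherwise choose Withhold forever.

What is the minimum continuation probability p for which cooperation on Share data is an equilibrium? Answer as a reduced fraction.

8/21

Expected continuation weight on next period's payoff is β·p = 7/8·p, which plays the role of the discount factor.
Cooperation requires 7/8·p ≥ (29−23)/(29−11) = 1/3, hence p ≥ 8/21.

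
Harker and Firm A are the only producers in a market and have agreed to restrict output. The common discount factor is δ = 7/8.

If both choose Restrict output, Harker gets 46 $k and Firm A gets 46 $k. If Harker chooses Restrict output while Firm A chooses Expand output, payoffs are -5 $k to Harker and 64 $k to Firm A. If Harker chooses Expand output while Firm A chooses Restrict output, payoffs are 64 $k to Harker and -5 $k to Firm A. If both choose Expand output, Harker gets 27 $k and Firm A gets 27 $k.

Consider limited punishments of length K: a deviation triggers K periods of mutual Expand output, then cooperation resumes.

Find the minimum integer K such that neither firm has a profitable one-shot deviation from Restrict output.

Need Σ_{k=1}^{K} δ^k ≥ (64−46)/(46−27) = 0.9474 at δ = 7/8.
At K = 1 the sum is 0.8750 < 0.9474; at K = 2 it is 1.6406 ≥ 0.9474.
So the minimum punishment length is K = 2.

2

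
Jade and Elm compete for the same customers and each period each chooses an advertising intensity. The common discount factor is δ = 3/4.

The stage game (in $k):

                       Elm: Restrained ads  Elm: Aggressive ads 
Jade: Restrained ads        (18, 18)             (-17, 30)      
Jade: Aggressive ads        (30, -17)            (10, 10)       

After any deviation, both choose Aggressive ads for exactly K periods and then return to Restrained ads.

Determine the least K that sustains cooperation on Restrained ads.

Need Σ_{k=1}^{K} δ^k ≥ (30−18)/(18−10) = 1.5000 at δ = 3/4.
At K = 2 the sum is 1.3125 < 1.5000; at K = 3 it is 1.7344 ≥ 1.5000.
So the minimum punishment length is K = 3.

3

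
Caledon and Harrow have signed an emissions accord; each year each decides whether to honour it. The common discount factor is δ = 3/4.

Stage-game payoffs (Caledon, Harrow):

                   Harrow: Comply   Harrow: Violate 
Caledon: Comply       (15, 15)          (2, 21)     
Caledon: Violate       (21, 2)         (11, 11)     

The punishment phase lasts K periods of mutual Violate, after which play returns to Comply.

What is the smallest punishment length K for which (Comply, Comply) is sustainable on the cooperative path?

Need Σ_{k=1}^{K} δ^k ≥ (21−15)/(15−11) = 1.5000 at δ = 3/4.
At K = 2 the sum is 1.3125 < 1.5000; at K = 3 it is 1.7344 ≥ 1.5000.
So the minimum punishment length is K = 3.

3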